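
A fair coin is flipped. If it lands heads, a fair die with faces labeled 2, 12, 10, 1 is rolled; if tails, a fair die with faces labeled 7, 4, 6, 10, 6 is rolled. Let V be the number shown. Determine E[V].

257/40

E[V | heads] = (2+12+10+1)/4 = 25/4.
E[V | tails] = (7+4+6+10+6)/5 = 33/5.
By the law of total expectation,
E[V] = (1/2)·(25/4) + (1/2)·(33/5) = 257/40.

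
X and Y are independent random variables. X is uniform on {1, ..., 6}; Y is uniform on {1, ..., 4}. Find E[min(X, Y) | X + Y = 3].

Outcomes with X + Y = 3: (1,2), (2,1), each with probability 1/24.
E[min(X, Y) | X + Y = 3] = (1 + 1) / 2 = 1.

1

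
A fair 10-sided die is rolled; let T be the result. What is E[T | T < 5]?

5/2

Given T < 5, T is equally likely to be any of {1, 2, 3, 4}.
E[T | T < 5] = (1 + 2 + 3 + 4) / 4 = 5/2.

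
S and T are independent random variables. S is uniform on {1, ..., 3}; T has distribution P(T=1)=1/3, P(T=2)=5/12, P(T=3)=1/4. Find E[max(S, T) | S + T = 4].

P(S + T = 4) = 1/3.
Summing max(S,T)·P(x,y) over outcomes with S + T = 4 gives 31/36.
E[max(S, T) | S + T = 4] = (31/36) / (1/3) = 31/12.

31/12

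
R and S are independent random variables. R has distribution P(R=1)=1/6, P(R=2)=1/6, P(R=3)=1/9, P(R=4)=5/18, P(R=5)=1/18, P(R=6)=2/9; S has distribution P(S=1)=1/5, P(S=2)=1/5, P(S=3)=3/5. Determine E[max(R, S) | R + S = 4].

39/14

P(R + S = 4) = 7/45.
Summing max(R,S)·P(x,y) over outcomes with R + S = 4 gives 13/30.
E[max(R, S) | R + S = 4] = (13/30) / (7/45) = 39/14.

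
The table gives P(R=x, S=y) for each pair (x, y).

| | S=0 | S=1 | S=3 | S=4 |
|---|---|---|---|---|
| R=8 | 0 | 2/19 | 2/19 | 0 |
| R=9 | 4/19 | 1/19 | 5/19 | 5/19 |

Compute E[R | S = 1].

25/3

P(S = 1) = 3/19.
Summing R·P(R=x,S=y) over the conditioning event gives 25/19.
E[R | S = 1] = (25/19) / (3/19) = 25/3.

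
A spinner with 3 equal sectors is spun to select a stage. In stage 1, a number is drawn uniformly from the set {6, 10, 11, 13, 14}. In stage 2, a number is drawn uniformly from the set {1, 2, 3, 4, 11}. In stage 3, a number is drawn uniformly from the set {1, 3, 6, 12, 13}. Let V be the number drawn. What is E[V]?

E[V | stage 1] = (6+10+11+13+14)/5 = 54/5.
E[V | stage 2] = (1+2+3+4+11)/5 = 21/5.
E[V | stage 3] = (1+3+6+12+13)/5 = 7.
By the law of total expectation,
E[V] = (1/3)·(54/5) + (1/3)·(21/5) + (1/3)·(7) = 22/3.

22/3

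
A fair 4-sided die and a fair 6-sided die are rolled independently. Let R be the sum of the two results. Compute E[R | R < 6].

4

P(R < 6) = 5/12.
Σ over the event: 2·1/24 + 3·1/12 + 4·1/8 + 5·1/6 = 5/3.
E[R | R < 6] = (5/3) / (5/12) = 4.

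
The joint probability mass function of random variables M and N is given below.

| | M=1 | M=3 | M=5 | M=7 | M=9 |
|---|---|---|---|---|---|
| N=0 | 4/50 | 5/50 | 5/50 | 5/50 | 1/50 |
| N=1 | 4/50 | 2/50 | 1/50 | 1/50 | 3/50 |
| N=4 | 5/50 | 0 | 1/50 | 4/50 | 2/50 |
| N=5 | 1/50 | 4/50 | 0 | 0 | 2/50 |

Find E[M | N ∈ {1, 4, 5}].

68/15

P(N ∈ {1, 4, 5}) = 3/5.
Summing M·P(M=x,N=y) over the conditioning event gives 68/25.
E[M | N ∈ {1, 4, 5}] = (68/25) / (3/5) = 68/15.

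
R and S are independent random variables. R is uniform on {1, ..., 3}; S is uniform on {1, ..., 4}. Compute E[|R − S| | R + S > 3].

4/3

P(R + S > 3) = 3/4.
Summing |R−S|·P(x,y) over outcomes with R + S > 3 gives 1.
E[|R − S| | R + S > 3] = (1) / (3/4) = 4/3.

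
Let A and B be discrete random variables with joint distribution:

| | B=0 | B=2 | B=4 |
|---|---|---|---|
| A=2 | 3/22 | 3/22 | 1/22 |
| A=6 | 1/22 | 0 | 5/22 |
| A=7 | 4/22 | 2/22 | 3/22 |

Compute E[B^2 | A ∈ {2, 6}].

108/13

P(A ∈ {2, 6}) = 13/22.
Σ B^2·P over the event = 0·(3/22) + 4·(3/22) + 16·(1/22) + 0·(1/22) + 16·(5/22) = 54/11.
E[B^2 | A ∈ {2, 6}] = (54/11) / (13/22) = 108/13.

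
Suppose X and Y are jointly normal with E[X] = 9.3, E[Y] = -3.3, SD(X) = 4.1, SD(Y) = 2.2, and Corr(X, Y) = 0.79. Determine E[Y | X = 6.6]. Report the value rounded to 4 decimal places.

E[Y | X=x] = μ_Y + ρ(σ_Y/σ_X)(x − μ_X) for jointly normal variables.
E[Y | X=6.6] = -3.3 + (0.79)·(2.2/4.1)·(6.6 − (9.3)) = -3.3 + (0.4239)·(-2.7) = -4.4445.

-4.4445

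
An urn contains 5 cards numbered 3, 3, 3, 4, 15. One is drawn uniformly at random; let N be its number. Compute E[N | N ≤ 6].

P(N ≤ 6) = 4/5.
Σ over the event: 3·3/5 + 4·1/5 = 13/5.
E[N | N ≤ 6] = (13/5) / (4/5) = 13/4.

13/4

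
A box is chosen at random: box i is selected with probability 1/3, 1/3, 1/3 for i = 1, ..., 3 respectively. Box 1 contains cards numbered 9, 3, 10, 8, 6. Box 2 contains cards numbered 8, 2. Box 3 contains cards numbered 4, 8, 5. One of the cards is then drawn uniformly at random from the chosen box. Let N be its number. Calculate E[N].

268/45

E[N | box 1] = (9+3+10+8+6)/5 = 36/5.
E[N | box 2] = (8+2)/2 = 5.
E[N | box 3] = (4+8+5)/3 = 17/3.
By the law of total expectation,
E[N] = (1/3)·(36/5) + (1/3)·(5) + (1/3)·(17/3) = 268/45.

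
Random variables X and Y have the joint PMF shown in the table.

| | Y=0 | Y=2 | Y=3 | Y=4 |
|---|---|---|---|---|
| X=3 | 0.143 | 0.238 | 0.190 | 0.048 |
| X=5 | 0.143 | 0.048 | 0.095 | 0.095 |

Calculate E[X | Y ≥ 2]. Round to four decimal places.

P(Y ≥ 2) = 0.714.
Σ X·P over the event = 3·(0.238) + 3·(0.190) + 3·(0.048) + 5·(0.048) + 5·(0.095) + 5·(0.095) = 2.618.
E[X | Y ≥ 2] = (2.618) / (0.714) = 3.6667.

3.6667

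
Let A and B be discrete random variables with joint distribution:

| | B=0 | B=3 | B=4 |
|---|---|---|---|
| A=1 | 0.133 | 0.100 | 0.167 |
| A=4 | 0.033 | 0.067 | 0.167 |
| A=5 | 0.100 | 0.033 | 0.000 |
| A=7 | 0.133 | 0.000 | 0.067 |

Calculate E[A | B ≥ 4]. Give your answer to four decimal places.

P(B ≥ 4) = 0.401.
Σ A·P over the event = 1·(0.167) + 4·(0.167) + 7·(0.067) = 1.304.
E[A | B ≥ 4] = (1.304) / (0.401) = 3.2519.

3.2519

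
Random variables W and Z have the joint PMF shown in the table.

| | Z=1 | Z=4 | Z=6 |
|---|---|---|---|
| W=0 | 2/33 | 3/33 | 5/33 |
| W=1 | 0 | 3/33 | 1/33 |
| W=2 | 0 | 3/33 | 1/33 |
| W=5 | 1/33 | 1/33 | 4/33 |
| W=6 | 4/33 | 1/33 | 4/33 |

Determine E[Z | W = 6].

32/9

P(W = 6) = 3/11.
Σ Z·P over the event = 1·(4/33) + 4·(1/33) + 6·(4/33) = 32/33.
E[Z | W = 6] = (32/33) / (3/11) = 32/9.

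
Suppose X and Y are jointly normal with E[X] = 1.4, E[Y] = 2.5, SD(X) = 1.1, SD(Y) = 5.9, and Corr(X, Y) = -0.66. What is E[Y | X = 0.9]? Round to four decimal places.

The regression of Y on X has slope ρ·σ_Y/σ_X and passes through (μ_X, μ_Y).
E[Y | X=0.9] = 2.5 + (-0.66)·(5.9/1.1)·(0.9 − (1.4)) = 2.5 + (-3.54)·(-0.5) = 4.2700.

4.2700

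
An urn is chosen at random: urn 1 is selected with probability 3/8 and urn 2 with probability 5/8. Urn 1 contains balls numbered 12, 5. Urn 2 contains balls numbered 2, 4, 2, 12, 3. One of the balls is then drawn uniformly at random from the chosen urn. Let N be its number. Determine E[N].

E[N | urn 1] = (12+5)/2 = 17/2.
E[N | urn 2] = (2+4+2+12+3)/5 = 23/5.
E[N] = (3/8)·(17/2) + (5/8)·(23/5) = 97/16.

97/16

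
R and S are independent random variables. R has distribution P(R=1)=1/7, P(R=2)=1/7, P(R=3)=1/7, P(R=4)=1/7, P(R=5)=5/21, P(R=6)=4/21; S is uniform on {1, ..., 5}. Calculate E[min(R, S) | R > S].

P(R > S) = 58/105.
Summing min(R,S)·P(x,y) over outcomes with R > S gives 4/3.
E[min(R, S) | R > S] = (4/3) / (58/105) = 70/29.

70/29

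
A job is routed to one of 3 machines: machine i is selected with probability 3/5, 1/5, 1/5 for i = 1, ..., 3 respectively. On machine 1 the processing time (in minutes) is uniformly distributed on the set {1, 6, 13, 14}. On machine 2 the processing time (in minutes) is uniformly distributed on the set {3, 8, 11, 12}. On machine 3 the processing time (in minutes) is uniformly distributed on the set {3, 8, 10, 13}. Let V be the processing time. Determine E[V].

17/2

E[V | machine 1] = (1+6+13+14)/4 = 17/2.
E[V | machine 2] = (3+8+11+12)/4 = 17/2.
E[V | machine 3] = (3+8+10+13)/4 = 17/2.
E[V] = (3/5)·(17/2) + (1/5)·(17/2) + (1/5)·(17/2) = 17/2.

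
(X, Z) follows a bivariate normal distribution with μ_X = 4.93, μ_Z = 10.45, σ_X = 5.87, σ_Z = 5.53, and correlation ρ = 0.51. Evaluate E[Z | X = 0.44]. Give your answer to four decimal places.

8.2927

E[Z | X=x] = μ_Z + ρ(σ_Z/σ_X)(x − μ_X) for jointly normal variables.
E[Z | X=0.44] = 10.45 + (0.51)·(5.53/5.87)·(0.44 − (4.93)) = 10.45 + (0.48046)·(-4.49) = 8.2927.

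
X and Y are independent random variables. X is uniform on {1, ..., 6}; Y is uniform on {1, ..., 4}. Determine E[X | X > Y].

32/7

P(X > Y) = 7/12.
Summing X·P(x,y) over outcomes with X > Y gives 8/3.
E[X | X > Y] = (8/3) / (7/12) = 32/7.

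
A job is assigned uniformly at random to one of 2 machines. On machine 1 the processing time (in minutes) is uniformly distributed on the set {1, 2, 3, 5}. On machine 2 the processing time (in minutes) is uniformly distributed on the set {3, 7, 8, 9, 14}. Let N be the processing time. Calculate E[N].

219/40

E[N | machine 1] = (1+2+3+5)/4 = 11/4.
E[N | machine 2] = (3+7+8+9+14)/5 = 41/5.
By the law of total expectation,
E[N] = (1/2)·(11/4) + (1/2)·(41/5) = 219/40.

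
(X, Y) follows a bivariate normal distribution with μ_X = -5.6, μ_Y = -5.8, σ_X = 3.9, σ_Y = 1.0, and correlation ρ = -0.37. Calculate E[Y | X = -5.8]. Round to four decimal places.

-5.7810

For a bivariate normal, E[Y | X=x] = μ_Y + ρ·(σ_Y/σ_X)·(x − μ_X).
E[Y | X=-5.8] = -5.8 + (-0.37)·(1.0/3.9)·(-5.8 − (-5.6)) = -5.8 + (-0.094872)·(-0.2) = -5.7810.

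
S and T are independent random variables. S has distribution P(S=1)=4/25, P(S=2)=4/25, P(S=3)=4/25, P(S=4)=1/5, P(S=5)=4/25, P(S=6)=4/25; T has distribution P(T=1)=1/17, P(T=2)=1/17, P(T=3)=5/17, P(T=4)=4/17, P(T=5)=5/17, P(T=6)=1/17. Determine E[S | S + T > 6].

48/11

P(S + T > 6) = 11/17.
Summing S·P(x,y) over outcomes with S + T > 6 gives 48/17.
E[S | S + T > 6] = (48/17) / (11/17) = 48/11.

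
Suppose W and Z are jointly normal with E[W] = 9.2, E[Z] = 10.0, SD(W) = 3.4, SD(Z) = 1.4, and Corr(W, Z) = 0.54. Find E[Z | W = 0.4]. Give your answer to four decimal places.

8.0433

E[Z | W=x] = μ_Z + ρ(σ_Z/σ_W)(x − μ_W) for jointly normal variables.
E[Z | W=0.4] = 10.0 + (0.54)·(1.4/3.4)·(0.4 − (9.2)) = 10.0 + (0.22235)·(-8.8) = 8.0433.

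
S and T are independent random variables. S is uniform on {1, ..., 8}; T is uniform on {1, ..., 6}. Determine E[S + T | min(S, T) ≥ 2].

P(min(S, T) ≥ 2) = 35/48.
Summing (S+T)·P(x,y) over outcomes with min(S, T) ≥ 2 gives 105/16.
E[S + T | min(S, T) ≥ 2] = (105/16) / (35/48) = 9.

9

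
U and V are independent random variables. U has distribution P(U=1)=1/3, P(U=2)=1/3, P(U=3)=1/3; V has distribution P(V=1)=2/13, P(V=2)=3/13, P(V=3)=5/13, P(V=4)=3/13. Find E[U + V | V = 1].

P(V = 1) = 2/13.
Summing (U+V)·P(x,y) over outcomes with V = 1 gives 6/13.
E[U + V | V = 1] = (6/13) / (2/13) = 3.

3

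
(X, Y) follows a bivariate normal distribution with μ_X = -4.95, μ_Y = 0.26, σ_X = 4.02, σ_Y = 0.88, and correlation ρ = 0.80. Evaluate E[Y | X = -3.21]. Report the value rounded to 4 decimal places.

0.5647

For a bivariate normal, E[Y | X=x] = μ_Y + ρ·(σ_Y/σ_X)·(x − μ_X).
E[Y | X=-3.21] = 0.26 + (0.80)·(0.88/4.02)·(-3.21 − (-4.95)) = 0.26 + (0.17512)·(1.74) = 0.5647.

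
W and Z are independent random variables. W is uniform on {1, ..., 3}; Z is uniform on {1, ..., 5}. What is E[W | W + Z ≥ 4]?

P(W + Z ≥ 4) = 4/5.
Summing W·P(x,y) over outcomes with W + Z ≥ 4 gives 26/15.
E[W | W + Z ≥ 4] = (26/15) / (4/5) = 13/6.

13/6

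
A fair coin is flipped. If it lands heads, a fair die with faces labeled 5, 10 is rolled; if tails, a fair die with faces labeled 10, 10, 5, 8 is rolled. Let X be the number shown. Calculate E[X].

E[X | heads] = (5+10)/2 = 15/2.
E[X | tails] = (10+10+5+8)/4 = 33/4.
By the law of total expectation,
E[X] = (1/2)·(15/2) + (1/2)·(33/4) = 63/8.

63/8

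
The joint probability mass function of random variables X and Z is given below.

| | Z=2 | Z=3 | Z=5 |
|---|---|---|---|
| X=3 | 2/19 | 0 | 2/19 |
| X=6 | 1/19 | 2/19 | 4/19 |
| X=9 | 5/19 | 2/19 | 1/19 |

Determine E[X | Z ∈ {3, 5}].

P(Z ∈ {3, 5}) = 11/19.
Σ X·P over the event = 3·(2/19) + 6·(2/19) + 6·(4/19) + 9·(2/19) + 9·(1/19) = 69/19.
E[X | Z ∈ {3, 5}] = (69/19) / (11/19) = 69/11.

69/11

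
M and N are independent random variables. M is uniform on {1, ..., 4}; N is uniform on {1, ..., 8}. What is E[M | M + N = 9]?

Outcomes with M + N = 9: (1,8), (2,7), (3,6), (4,5), each with probability 1/32.
E[M | M + N = 9] = (1 + 2 + 3 + 4) / 4 = 5/2.

5/2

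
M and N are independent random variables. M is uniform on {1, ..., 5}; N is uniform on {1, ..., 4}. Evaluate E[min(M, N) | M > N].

Outcomes with M > N: (2,1), (3,1), (3,2), (4,1), (4,2), (4,3), (5,1), (5,2), (5,3), (5,4), each with probability 1/20.
E[min(M, N) | M > N] = (1 + 1 + 2 + 1 + 2 + 3 + 1 + 2 + 3 + 4) / 10 = 2.

2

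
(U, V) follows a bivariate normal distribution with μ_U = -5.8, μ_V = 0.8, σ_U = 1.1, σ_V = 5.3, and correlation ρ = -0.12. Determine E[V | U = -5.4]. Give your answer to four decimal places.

E[V | U=x] = μ_V + ρ(σ_V/σ_U)(x − μ_U) for jointly normal variables.
E[V | U=-5.4] = 0.8 + (-0.12)·(5.3/1.1)·(-5.4 − (-5.8)) = 0.8 + (-0.57818)·(0.4) = 0.5687.

0.5687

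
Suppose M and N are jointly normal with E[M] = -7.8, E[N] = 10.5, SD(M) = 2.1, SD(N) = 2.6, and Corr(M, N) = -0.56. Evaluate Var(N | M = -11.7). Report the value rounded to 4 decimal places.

The conditional variance in a bivariate normal is σ_N²(1 − ρ²), independent of x.
Var(N | M=-11.7) = (2.6)²·(1 − (-0.56)²) = 6.76·0.6864 = 4.6401.

4.6401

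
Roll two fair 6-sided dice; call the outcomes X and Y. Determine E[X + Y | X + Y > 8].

Outcomes with X + Y > 8: (3,6), (4,5), (4,6), (5,4), (5,5), (5,6), (6,3), (6,4), (6,5), (6,6), each with probability 1/36.
E[X + Y | X + Y > 8] = (9 + 9 + 10 + 9 + 10 + 11 + 9 + 10 + 11 + 12) / 10 = 10.

10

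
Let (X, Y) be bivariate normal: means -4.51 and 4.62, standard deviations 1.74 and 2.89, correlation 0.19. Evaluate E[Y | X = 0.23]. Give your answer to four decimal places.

E[Y | X=x] = μ_Y + ρ(σ_Y/σ_X)(x − μ_X) for jointly normal variables.
E[Y | X=0.23] = 4.62 + (0.19)·(2.89/1.74)·(0.23 − (-4.51)) = 4.62 + (0.31557)·(4.74) = 6.1158.

6.1158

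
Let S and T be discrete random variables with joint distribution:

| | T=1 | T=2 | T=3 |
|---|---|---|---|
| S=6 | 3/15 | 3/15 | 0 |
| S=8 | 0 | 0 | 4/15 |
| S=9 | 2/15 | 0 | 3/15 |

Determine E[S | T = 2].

6

P(T = 2) = 1/5.
Σ S·P over the event = 6·(3/15) = 6/5.
E[S | T = 2] = (6/5) / (1/5) = 6.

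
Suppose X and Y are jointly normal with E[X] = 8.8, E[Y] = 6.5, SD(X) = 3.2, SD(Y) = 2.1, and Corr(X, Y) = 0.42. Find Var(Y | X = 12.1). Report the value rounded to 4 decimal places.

For a bivariate normal, Var(Y | X=x) = σ_Y²(1 − ρ²).
Var(Y | X=12.1) = (2.1)²·(1 − (0.42)²) = 4.41·0.8236 = 3.6321.

3.6321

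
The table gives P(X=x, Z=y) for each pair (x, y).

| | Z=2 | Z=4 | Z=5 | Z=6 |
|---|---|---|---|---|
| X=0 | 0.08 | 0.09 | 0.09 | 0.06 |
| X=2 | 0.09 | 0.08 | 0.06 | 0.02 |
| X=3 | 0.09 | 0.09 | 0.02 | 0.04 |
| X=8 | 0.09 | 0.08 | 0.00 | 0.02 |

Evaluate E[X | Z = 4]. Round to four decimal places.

3.1471

P(Z = 4) = 0.34.
Σ X·P over the event = 0·(0.09) + 2·(0.08) + 3·(0.09) + 8·(0.08) = 1.07.
E[X | Z = 4] = (1.07) / (0.34) = 3.1471.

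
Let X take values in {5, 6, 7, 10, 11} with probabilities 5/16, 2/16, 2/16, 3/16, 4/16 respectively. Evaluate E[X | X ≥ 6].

100/11

P(X ≥ 6) = 11/16.
Σ over the event: 6·1/8 + 7·1/8 + 10·3/16 + 11·1/4 = 25/4.
E[X | X ≥ 6] = (25/4) / (11/16) = 100/11.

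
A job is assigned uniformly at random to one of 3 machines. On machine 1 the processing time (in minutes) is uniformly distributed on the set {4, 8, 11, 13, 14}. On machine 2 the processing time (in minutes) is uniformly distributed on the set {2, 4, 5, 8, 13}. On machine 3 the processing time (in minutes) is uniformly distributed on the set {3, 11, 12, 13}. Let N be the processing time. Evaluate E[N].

523/60

E[N | machine 1] = (4+8+11+13+14)/5 = 10.
E[N | machine 2] = (2+4+5+8+13)/5 = 32/5.
E[N | machine 3] = (3+11+12+13)/4 = 39/4.
E[N] = (1/3)·(10) + (1/3)·(32/5) + (1/3)·(39/4) = 523/60.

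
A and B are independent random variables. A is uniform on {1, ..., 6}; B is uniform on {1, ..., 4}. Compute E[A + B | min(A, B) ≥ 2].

7

P(min(A, B) ≥ 2) = 5/8.
Summing (A+B)·P(x,y) over outcomes with min(A, B) ≥ 2 gives 35/8.
E[A + B | min(A, B) ≥ 2] = (35/8) / (5/8) = 7.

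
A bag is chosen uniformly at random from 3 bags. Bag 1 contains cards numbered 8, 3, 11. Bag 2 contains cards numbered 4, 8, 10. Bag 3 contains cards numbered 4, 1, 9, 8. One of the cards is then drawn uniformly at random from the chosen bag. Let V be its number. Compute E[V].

E[V | bag 1] = (8+3+11)/3 = 22/3.
E[V | bag 2] = (4+8+10)/3 = 22/3.
E[V | bag 3] = (4+1+9+8)/4 = 11/2.
By the law of total expectation,
E[V] = (1/3)·(22/3) + (1/3)·(22/3) + (1/3)·(11/2) = 121/18.

121/18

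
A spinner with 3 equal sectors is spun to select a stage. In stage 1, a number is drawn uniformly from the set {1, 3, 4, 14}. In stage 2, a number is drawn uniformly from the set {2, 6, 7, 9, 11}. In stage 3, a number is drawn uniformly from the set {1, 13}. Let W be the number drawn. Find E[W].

13/2

E[W | stage 1] = (1+3+4+14)/4 = 11/2.
E[W | stage 2] = (2+6+7+9+11)/5 = 7.
E[W | stage 3] = (1+13)/2 = 7.
By the law of total expectation,
E[W] = (1/3)·(11/2) + (1/3)·(7) + (1/3)·(7) = 13/2.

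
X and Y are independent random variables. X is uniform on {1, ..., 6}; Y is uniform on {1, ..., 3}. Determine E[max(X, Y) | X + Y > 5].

44/9

P(X + Y > 5) = 1/2.
Summing max(X,Y)·P(x,y) over outcomes with X + Y > 5 gives 22/9.
E[max(X, Y) | X + Y > 5] = (22/9) / (1/2) = 44/9.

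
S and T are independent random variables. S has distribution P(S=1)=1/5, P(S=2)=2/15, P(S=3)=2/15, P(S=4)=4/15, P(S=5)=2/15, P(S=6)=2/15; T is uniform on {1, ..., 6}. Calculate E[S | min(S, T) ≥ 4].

19/4

P(min(S, T) ≥ 4) = 4/15.
Summing S·P(x,y) over outcomes with min(S, T) ≥ 4 gives 19/15.
E[S | min(S, T) ≥ 4] = (19/15) / (4/15) = 19/4.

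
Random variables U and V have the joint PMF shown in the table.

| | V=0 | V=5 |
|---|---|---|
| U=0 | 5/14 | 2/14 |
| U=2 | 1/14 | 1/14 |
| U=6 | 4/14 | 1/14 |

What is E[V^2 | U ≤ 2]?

P(U ≤ 2) = 9/14.
Σ V^2·P over the event = 0·(5/14) + 25·(2/14) + 0·(1/14) + 25·(1/14) = 75/14.
E[V^2 | U ≤ 2] = (75/14) / (9/14) = 25/3.

25/3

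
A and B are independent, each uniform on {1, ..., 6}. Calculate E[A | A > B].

P(A > B) = 5/12.
Summing A·P(x,y) over outcomes with A > B gives 35/18.
E[A | A > B] = (35/18) / (5/12) = 14/3.

14/3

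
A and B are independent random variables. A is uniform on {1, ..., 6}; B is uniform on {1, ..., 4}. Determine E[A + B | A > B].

P(A > B) = 7/12.
Summing (A+B)·P(x,y) over outcomes with A > B gives 47/12.
E[A + B | A > B] = (47/12) / (7/12) = 47/7.

47/7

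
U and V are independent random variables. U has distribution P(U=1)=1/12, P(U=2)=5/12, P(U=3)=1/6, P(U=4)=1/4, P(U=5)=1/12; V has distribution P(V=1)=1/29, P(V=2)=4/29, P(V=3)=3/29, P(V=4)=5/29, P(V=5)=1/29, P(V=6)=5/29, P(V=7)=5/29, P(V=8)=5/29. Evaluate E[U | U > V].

201/52

P(U > V) = 13/87.
Summing U·P(x,y) over outcomes with U > V gives 67/116.
E[U | U > V] = (67/116) / (13/87) = 201/52.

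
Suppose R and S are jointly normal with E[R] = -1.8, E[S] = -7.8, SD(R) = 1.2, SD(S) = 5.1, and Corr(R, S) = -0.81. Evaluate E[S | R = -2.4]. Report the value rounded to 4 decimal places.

-5.7345

For a bivariate normal, E[S | R=x] = μ_S + ρ·(σ_S/σ_R)·(x − μ_R).
E[S | R=-2.4] = -7.8 + (-0.81)·(5.1/1.2)·(-2.4 − (-1.8)) = -7.8 + (-3.4425)·(-0.6) = -5.7345.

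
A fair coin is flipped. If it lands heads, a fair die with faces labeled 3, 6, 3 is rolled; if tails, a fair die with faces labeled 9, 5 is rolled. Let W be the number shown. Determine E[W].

11/2

E[W | heads] = (3+6+3)/3 = 4.
E[W | tails] = (9+5)/2 = 7.
By the law of total expectation,
E[W] = (1/2)·(4) + (1/2)·(7) = 11/2.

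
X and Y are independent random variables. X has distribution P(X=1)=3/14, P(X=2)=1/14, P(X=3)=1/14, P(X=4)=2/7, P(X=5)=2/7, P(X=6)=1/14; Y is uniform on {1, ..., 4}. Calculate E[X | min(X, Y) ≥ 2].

47/11

P(min(X, Y) ≥ 2) = 33/56.
Summing X·P(x,y) over outcomes with min(X, Y) ≥ 2 gives 141/56.
E[X | min(X, Y) ≥ 2] = (141/56) / (33/56) = 47/11.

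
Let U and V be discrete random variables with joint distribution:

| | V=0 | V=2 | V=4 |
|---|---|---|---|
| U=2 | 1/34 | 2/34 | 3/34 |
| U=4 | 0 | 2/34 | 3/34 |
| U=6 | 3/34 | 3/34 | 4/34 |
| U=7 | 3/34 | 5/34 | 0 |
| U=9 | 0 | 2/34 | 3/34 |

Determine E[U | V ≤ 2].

124/21

P(V ≤ 2) = 21/34.
Σ U·P over the event = 2·(1/34) + 2·(2/34) + 4·(2/34) + 6·(3/34) + 6·(3/34) + 7·(3/34) + 7·(5/34) + 9·(2/34) = 62/17.
E[U | V ≤ 2] = (62/17) / (21/34) = 124/21.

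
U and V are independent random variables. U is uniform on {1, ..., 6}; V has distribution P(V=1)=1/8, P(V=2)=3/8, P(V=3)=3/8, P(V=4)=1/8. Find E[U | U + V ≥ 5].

P(U + V ≥ 5) = 3/4.
Summing U·P(x,y) over outcomes with U + V ≥ 5 gives 25/8.
E[U | U + V ≥ 5] = (25/8) / (3/4) = 25/6.

25/6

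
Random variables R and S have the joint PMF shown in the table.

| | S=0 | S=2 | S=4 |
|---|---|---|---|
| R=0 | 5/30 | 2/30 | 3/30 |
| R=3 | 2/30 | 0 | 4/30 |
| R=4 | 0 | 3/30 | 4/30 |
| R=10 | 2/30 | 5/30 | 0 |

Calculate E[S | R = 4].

P(R = 4) = 7/30.
Σ S·P over the event = 2·(3/30) + 4·(4/30) = 11/15.
E[S | R = 4] = (11/15) / (7/30) = 22/7.

22/7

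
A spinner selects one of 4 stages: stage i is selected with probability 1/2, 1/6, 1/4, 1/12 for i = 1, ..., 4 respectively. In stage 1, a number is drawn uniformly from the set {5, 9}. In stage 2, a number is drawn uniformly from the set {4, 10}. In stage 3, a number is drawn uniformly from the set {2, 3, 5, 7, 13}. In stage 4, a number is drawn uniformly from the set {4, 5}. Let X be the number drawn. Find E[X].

E[X | stage 1] = (5+9)/2 = 7.
E[X | stage 2] = (4+10)/2 = 7.
E[X | stage 3] = (2+3+5+7+13)/5 = 6.
E[X | stage 4] = (4+5)/2 = 9/2.
By the law of total expectation,
E[X] = (1/2)·(7) + (1/6)·(7) + (1/4)·(6) + (1/12)·(9/2) = 157/24.

157/24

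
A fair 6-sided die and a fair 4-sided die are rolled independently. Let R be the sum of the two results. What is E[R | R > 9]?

P(R > 9) = 1/24.
Σ over the event: 10·1/24 = 5/12.
E[R | R > 9] = (5/12) / (1/24) = 10.

10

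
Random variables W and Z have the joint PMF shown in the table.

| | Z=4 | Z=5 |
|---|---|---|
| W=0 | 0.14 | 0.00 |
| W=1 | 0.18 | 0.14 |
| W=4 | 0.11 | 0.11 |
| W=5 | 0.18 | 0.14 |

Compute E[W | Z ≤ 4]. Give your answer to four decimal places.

P(Z ≤ 4) = 0.61.
Summing W·P(W=x,Z=y) over the conditioning event gives 1.52.
E[W | Z ≤ 4] = (1.52) / (0.61) = 2.4918.

2.4918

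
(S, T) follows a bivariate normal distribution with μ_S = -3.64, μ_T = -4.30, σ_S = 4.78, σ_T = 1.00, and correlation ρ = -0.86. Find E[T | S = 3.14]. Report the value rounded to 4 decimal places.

For a bivariate normal, E[T | S=x] = μ_T + ρ·(σ_T/σ_S)·(x − μ_S).
E[T | S=3.14] = -4.30 + (-0.86)·(1.00/4.78)·(3.14 − (-3.64)) = -4.30 + (-0.179916)·(6.78) = -5.5198.

-5.5198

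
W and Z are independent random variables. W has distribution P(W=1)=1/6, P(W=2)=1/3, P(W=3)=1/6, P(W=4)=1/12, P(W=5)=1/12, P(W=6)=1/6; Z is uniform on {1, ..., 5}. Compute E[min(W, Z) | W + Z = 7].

P(W + Z = 7) = 1/6.
Summing min(W,Z)·P(x,y) over outcomes with W + Z = 7 gives 7/20.
E[min(W, Z) | W + Z = 7] = (7/20) / (1/6) = 21/10.

21/10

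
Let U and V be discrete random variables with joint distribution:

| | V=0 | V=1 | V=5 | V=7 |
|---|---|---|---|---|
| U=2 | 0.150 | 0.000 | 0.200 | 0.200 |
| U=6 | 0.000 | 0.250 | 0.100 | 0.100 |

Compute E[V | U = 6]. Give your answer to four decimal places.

3.2222

P(U = 6) = 0.450.
Σ V·P over the event = 1·(0.250) + 5·(0.100) + 7·(0.100) = 1.450.
E[V | U = 6] = (1.450) / (0.450) = 3.2222.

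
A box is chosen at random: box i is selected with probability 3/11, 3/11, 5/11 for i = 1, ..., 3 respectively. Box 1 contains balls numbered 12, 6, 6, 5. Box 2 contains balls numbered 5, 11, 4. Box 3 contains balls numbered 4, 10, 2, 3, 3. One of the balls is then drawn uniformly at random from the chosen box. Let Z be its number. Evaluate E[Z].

255/44

E[Z | box 1] = (12+6+6+5)/4 = 29/4.
E[Z | box 2] = (5+11+4)/3 = 20/3.
E[Z | box 3] = (4+10+2+3+3)/5 = 22/5.
By the law of total expectation,
E[Z] = (3/11)·(29/4) + (3/11)·(20/3) + (5/11)·(22/5) = 255/44.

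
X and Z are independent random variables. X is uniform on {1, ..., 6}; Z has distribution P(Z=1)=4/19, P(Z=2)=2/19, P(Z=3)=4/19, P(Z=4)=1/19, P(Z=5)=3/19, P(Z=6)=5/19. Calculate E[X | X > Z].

41/9

P(X > Z) = 15/38.
Summing X·P(x,y) over outcomes with X > Z gives 205/114.
E[X | X > Z] = (205/114) / (15/38) = 41/9.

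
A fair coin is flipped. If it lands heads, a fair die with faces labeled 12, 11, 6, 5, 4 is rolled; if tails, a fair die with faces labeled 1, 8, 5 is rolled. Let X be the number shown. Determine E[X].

E[X | heads] = (12+11+6+5+4)/5 = 38/5.
E[X | tails] = (1+8+5)/3 = 14/3.
E[X] = (1/2)·(38/5) + (1/2)·(14/3) = 92/15.

92/15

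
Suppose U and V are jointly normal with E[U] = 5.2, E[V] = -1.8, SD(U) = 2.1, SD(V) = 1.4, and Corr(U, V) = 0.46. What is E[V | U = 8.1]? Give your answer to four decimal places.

-0.9107

E[V | U=x] = μ_V + ρ(σ_V/σ_U)(x − μ_U) for jointly normal variables.
E[V | U=8.1] = -1.8 + (0.46)·(1.4/2.1)·(8.1 − (5.2)) = -1.8 + (0.30667)·(2.9) = -0.9107.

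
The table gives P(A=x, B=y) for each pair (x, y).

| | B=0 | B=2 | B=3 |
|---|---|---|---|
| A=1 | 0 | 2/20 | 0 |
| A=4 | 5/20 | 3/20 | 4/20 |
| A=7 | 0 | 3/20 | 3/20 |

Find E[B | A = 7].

P(A = 7) = 3/10.
Summing B·P(A=x,B=y) over the conditioning event gives 3/4.
E[B | A = 7] = (3/4) / (3/10) = 5/2.

5/2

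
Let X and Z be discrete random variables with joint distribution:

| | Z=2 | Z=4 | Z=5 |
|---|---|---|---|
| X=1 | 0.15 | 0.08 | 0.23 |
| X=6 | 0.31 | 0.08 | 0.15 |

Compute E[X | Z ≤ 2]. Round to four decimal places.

4.3696

P(Z ≤ 2) = 0.46.
Σ X·P over the event = 1·(0.15) + 6·(0.31) = 2.01.
E[X | Z ≤ 2] = (2.01) / (0.46) = 4.3696.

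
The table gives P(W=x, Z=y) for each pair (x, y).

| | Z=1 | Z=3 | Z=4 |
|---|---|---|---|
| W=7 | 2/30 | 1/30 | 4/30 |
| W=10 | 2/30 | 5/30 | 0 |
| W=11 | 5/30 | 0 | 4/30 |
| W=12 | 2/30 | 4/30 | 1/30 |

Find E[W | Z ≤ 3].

218/21

P(Z ≤ 3) = 7/10.
Σ W·P over the event = 7·(2/30) + 7·(1/30) + 10·(2/30) + 10·(5/30) + 11·(5/30) + 12·(2/30) + 12·(4/30) = 109/15.
E[W | Z ≤ 3] = (109/15) / (7/10) = 218/21.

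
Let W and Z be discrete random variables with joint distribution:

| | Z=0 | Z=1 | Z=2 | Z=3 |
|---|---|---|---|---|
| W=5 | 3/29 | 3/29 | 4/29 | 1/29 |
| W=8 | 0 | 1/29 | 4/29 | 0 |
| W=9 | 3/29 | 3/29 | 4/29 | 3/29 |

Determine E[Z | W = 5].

14/11

P(W = 5) = 11/29.
Σ Z·P over the event = 0·(3/29) + 1·(3/29) + 2·(4/29) + 3·(1/29) = 14/29.
E[Z | W = 5] = (14/29) / (11/29) = 14/11.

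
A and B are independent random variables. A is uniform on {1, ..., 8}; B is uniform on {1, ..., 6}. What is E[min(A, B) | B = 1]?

1

P(B = 1) = 1/6.
Summing min(A,B)·P(x,y) over outcomes with B = 1 gives 1/6.
E[min(A, B) | B = 1] = (1/6) / (1/6) = 1.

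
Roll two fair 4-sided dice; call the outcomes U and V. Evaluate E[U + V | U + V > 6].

22/3

Outcomes with U + V > 6: (3,4), (4,3), (4,4), each with probability 1/16.
E[U + V | U + V > 6] = (7 + 7 + 8) / 3 = 22/3.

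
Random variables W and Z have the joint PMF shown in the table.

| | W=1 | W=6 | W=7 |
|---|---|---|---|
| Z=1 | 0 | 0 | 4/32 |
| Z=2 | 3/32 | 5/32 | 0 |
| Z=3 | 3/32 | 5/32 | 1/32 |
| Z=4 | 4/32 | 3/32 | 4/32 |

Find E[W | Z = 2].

P(Z = 2) = 1/4.
Summing W·P(W=x,Z=y) over the conditioning event gives 33/32.
E[W | Z = 2] = (33/32) / (1/4) = 33/8.

33/8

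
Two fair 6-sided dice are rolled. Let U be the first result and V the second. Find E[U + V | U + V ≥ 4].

P(U + V ≥ 4) = 11/12.
Summing (U+V)·P(x,y) over outcomes with U + V ≥ 4 gives 61/9.
E[U + V | U + V ≥ 4] = (61/9) / (11/12) = 244/33.

244/33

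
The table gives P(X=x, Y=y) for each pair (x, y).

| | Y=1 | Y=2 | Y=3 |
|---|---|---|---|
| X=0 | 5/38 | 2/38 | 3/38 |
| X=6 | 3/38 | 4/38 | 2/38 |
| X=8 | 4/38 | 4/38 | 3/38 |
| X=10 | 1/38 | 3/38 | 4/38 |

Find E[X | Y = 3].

19/3

P(Y = 3) = 6/19.
Summing X·P(X=x,Y=y) over the conditioning event gives 2.
E[X | Y = 3] = (2) / (6/19) = 19/3.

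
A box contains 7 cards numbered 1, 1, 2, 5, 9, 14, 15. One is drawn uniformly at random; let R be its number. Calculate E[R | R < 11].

18/5

P(R < 11) = 5/7.
Σ over the event: 1·2/7 + 2·1/7 + 5·1/7 + 9·1/7 = 18/7.
E[R | R < 11] = (18/7) / (5/7) = 18/5.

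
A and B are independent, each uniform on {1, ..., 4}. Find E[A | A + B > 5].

Outcomes with A + B > 5: (2,4), (3,3), (3,4), (4,2), (4,3), (4,4), each with probability 1/16.
E[A | A + B > 5] = (2 + 3 + 3 + 4 + 4 + 4) / 6 = 10/3.

10/3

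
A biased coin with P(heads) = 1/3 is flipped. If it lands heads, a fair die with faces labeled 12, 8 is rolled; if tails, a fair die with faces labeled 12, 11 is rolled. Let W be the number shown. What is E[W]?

11

E[W | heads] = (12+8)/2 = 10.
E[W | tails] = (12+11)/2 = 23/2.
By the law of total expectation,
E[W] = (1/3)·(10) + (2/3)·(23/2) = 11.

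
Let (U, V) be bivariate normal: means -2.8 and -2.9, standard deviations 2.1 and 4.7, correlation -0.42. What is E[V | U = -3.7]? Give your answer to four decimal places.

-2.0540

For a bivariate normal, E[V | U=x] = μ_V + ρ·(σ_V/σ_U)·(x − μ_U).
E[V | U=-3.7] = -2.9 + (-0.42)·(4.7/2.1)·(-3.7 − (-2.8)) = -2.9 + (-0.94)·(-0.9) = -2.0540.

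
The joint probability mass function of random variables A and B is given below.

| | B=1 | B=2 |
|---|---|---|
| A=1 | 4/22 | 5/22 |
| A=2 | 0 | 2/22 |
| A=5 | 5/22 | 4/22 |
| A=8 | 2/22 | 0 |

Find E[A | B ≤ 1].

45/11

P(B ≤ 1) = 1/2.
Σ A·P over the event = 1·(4/22) + 5·(5/22) + 8·(2/22) = 45/22.
E[A | B ≤ 1] = (45/22) / (1/2) = 45/11.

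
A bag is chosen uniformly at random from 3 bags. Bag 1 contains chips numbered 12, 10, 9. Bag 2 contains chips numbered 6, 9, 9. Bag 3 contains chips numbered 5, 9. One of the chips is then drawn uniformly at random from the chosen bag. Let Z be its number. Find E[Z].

76/9

E[Z | bag 1] = (12+10+9)/3 = 31/3.
E[Z | bag 2] = (6+9+9)/3 = 8.
E[Z | bag 3] = (5+9)/2 = 7.
By the law of total expectation,
E[Z] = (1/3)·(31/3) + (1/3)·(8) + (1/3)·(7) = 76/9.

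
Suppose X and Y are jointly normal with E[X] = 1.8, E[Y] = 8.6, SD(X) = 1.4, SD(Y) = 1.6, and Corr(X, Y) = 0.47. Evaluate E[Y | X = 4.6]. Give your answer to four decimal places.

10.1040

The regression of Y on X has slope ρ·σ_Y/σ_X and passes through (μ_X, μ_Y).
E[Y | X=4.6] = 8.6 + (0.47)·(1.6/1.4)·(4.6 − (1.8)) = 8.6 + (0.53714)·(2.8) = 10.1040.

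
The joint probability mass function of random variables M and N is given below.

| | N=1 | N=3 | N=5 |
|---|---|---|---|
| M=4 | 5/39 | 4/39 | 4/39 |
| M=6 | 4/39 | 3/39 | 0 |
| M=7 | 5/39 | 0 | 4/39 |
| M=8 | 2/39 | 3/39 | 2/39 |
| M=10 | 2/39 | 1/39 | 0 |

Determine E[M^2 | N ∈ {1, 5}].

1185/28

P(N ∈ {1, 5}) = 28/39.
Σ M^2·P over the event = 16·(5/39) + 16·(4/39) + 36·(4/39) + 49·(5/39) + 49·(4/39) + 64·(2/39) + 64·(2/39) + 100·(2/39) = 395/13.
E[M^2 | N ∈ {1, 5}] = (395/13) / (28/39) = 1185/28.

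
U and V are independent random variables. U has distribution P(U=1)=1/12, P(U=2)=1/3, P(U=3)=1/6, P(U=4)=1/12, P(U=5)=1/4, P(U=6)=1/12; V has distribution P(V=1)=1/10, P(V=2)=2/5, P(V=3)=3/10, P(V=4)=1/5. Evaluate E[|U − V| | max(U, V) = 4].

P(max(U, V) = 4) = 1/5.
Summing |U−V|·P(x,y) over outcomes with max(U, V) = 4 gives 1/3.
E[|U − V| | max(U, V) = 4] = (1/3) / (1/5) = 5/3.

5/3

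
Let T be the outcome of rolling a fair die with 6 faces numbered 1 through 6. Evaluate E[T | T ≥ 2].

Given T ≥ 2, T is equally likely to be any of {2, 3, 4, 5, 6}.
E[T | T ≥ 2] = (2 + 3 + 4 + 5 + 6) / 5 = 4.

4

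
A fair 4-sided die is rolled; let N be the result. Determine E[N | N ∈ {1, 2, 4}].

P(N ∈ {1, 2, 4}) = 3/4.
Σ over the event: 1·1/4 + 2·1/4 + 4·1/4 = 7/4.
E[N | N ∈ {1, 2, 4}] = (7/4) / (3/4) = 7/3.

7/3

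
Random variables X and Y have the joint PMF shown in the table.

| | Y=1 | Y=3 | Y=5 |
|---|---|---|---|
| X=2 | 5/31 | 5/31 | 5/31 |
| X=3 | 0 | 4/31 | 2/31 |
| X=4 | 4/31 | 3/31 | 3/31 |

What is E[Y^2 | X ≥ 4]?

53/5

P(X ≥ 4) = 10/31.
Σ Y^2·P over the event = 1·(4/31) + 9·(3/31) + 25·(3/31) = 106/31.
E[Y^2 | X ≥ 4] = (106/31) / (10/31) = 53/5.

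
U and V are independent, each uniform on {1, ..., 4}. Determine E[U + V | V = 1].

7/2

Outcomes with V = 1: (1,1), (2,1), (3,1), (4,1), each with probability 1/16.
E[U + V | V = 1] = (2 + 3 + 4 + 5) / 4 = 7/2.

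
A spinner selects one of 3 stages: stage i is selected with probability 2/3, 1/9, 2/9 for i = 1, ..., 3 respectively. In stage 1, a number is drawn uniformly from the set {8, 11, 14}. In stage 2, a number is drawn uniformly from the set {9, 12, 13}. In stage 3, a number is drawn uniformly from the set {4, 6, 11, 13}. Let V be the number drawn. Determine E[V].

283/27

E[V | stage 1] = (8+11+14)/3 = 11.
E[V | stage 2] = (9+12+13)/3 = 34/3.
E[V | stage 3] = (4+6+11+13)/4 = 17/2.
E[V] = (2/3)·(11) + (1/9)·(34/3) + (2/9)·(17/2) = 283/27.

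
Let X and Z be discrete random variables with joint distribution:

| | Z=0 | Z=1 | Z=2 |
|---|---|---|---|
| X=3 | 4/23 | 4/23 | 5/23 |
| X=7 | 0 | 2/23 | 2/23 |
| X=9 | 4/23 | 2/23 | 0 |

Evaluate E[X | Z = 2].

P(Z = 2) = 7/23.
Σ X·P over the event = 3·(5/23) + 7·(2/23) = 29/23.
E[X | Z = 2] = (29/23) / (7/23) = 29/7.

29/7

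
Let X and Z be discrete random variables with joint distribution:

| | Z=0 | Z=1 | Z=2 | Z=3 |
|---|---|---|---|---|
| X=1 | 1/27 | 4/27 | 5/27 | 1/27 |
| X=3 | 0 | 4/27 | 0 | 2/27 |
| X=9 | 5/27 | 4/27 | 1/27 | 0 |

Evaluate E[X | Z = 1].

P(Z = 1) = 4/9.
Σ X·P over the event = 1·(4/27) + 3·(4/27) + 9·(4/27) = 52/27.
E[X | Z = 1] = (52/27) / (4/9) = 13/3.

13/3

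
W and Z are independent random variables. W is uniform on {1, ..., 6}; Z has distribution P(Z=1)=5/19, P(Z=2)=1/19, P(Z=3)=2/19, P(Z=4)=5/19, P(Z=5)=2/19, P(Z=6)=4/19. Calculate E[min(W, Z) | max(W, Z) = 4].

9/4

P(max(W, Z) = 4) = 14/57.
Summing min(W,Z)·P(x,y) over outcomes with max(W, Z) = 4 gives 21/38.
E[min(W, Z) | max(W, Z) = 4] = (21/38) / (14/57) = 9/4.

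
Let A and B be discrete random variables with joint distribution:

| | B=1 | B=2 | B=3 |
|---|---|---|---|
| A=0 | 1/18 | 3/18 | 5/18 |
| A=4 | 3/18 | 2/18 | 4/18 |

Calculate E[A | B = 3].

P(B = 3) = 1/2.
Summing A·P(A=x,B=y) over the conditioning event gives 8/9.
E[A | B = 3] = (8/9) / (1/2) = 16/9.

16/9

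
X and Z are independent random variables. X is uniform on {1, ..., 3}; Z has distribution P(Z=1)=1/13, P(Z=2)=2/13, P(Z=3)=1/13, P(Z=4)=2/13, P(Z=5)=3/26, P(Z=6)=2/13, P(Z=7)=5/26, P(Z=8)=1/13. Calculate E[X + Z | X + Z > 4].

P(X + Z > 4) = 31/39.
Summing (X+Z)·P(x,y) over outcomes with X + Z > 4 gives 6.
E[X + Z | X + Z > 4] = (6) / (31/39) = 234/31.

234/31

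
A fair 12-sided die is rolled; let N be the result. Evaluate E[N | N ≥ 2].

7

Given N ≥ 2, N is equally likely to be any of {2, 3, 4, 5, 6, 7, 8, 9, 10, 11, 12}.
E[N | N ≥ 2] = (2 + 3 + 4 + 5 + 6 + 7 + 8 + 9 + 10 + 11 + 12) / 11 = 7.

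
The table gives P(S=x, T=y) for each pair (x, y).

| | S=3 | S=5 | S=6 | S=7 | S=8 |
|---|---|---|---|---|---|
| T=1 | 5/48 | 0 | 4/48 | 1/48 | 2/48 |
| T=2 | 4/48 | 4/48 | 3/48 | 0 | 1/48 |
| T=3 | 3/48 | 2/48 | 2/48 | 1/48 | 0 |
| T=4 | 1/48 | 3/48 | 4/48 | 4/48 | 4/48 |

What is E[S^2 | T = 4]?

P(T = 4) = 1/3.
Σ S^2·P over the event = 9·(1/48) + 25·(3/48) + 36·(4/48) + 49·(4/48) + 64·(4/48) = 85/6.
E[S^2 | T = 4] = (85/6) / (1/3) = 85/2.

85/2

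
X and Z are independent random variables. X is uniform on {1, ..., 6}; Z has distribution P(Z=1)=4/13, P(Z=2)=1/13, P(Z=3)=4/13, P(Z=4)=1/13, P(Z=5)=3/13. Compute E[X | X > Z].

187/41

P(X > Z) = 41/78.
Summing X·P(x,y) over outcomes with X > Z gives 187/78.
E[X | X > Z] = (187/78) / (41/78) = 187/41.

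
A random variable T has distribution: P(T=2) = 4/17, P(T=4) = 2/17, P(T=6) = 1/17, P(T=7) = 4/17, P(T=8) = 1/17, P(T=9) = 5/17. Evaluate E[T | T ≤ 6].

P(T ≤ 6) = 7/17.
Σ over the event: 2·4/17 + 4·2/17 + 6·1/17 = 22/17.
E[T | T ≤ 6] = (22/17) / (7/17) = 22/7.

22/7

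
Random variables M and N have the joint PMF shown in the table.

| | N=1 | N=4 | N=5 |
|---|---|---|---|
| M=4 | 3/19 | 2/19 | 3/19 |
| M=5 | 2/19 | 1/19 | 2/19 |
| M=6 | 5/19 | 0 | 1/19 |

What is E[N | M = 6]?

P(M = 6) = 6/19.
Σ N·P over the event = 1·(5/19) + 5·(1/19) = 10/19.
E[N | M = 6] = (10/19) / (6/19) = 5/3.

5/3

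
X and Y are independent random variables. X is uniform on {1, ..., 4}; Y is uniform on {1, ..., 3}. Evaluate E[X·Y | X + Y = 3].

P(X + Y = 3) = 1/6.
Summing XY·P(x,y) over outcomes with X + Y = 3 gives 1/3.
E[X·Y | X + Y = 3] = (1/3) / (1/6) = 2.

2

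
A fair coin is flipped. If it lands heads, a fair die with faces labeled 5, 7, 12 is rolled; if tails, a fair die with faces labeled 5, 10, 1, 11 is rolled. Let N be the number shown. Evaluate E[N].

E[N | heads] = (5+7+12)/3 = 8.
E[N | tails] = (5+10+1+11)/4 = 27/4.
E[N] = (1/2)·(8) + (1/2)·(27/4) = 59/8.

59/8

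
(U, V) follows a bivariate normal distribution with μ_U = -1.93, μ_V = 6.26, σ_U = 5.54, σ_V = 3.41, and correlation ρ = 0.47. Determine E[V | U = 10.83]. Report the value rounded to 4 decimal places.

The regression of V on U has slope ρ·σ_V/σ_U and passes through (μ_U, μ_V).
E[V | U=10.83] = 6.26 + (0.47)·(3.41/5.54)·(10.83 − (-1.93)) = 6.26 + (0.289296)·(12.76) = 9.9514.

9.9514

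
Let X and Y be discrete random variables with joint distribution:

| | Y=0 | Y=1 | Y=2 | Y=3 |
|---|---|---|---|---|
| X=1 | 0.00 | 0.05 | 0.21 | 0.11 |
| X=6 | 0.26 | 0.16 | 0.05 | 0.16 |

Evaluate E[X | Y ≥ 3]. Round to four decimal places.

3.9630

P(Y ≥ 3) = 0.27.
Σ X·P over the event = 1·(0.11) + 6·(0.16) = 1.07.
E[X | Y ≥ 3] = (1.07) / (0.27) = 3.9630.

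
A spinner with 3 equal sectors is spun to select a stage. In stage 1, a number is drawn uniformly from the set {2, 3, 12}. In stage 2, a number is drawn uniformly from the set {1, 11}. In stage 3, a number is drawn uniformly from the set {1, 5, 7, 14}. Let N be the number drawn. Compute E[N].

E[N | stage 1] = (2+3+12)/3 = 17/3.
E[N | stage 2] = (1+11)/2 = 6.
E[N | stage 3] = (1+5+7+14)/4 = 27/4.
E[N] = (1/3)·(17/3) + (1/3)·(6) + (1/3)·(27/4) = 221/36.

221/36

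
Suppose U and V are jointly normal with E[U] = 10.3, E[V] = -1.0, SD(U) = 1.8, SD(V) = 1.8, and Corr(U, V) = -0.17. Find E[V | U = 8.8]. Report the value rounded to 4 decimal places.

-0.7450

E[V | U=x] = μ_V + ρ(σ_V/σ_U)(x − μ_U) for jointly normal variables.
E[V | U=8.8] = -1.0 + (-0.17)·(1.8/1.8)·(8.8 − (10.3)) = -1.0 + (-0.17)·(-1.5) = -0.7450.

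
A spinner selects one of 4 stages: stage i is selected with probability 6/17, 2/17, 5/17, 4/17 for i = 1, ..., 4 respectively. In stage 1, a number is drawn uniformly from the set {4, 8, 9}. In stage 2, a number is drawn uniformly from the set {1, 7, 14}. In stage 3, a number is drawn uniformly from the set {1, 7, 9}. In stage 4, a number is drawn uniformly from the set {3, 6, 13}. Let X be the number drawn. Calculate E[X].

E[X | stage 1] = (4+8+9)/3 = 7.
E[X | stage 2] = (1+7+14)/3 = 22/3.
E[X | stage 3] = (1+7+9)/3 = 17/3.
E[X | stage 4] = (3+6+13)/3 = 22/3.
E[X] = (6/17)·(7) + (2/17)·(22/3) + (5/17)·(17/3) + (4/17)·(22/3) = 343/51.

343/51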